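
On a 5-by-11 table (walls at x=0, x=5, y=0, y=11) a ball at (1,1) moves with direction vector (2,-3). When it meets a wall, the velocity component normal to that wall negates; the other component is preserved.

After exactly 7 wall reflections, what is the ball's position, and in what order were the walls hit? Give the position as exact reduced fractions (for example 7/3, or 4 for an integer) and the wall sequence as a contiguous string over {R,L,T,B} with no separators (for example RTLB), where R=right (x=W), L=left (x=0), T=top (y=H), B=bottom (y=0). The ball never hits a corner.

Final position: (0,11/2)
Wall sequence: BRTLRBL

1. t=1/3 → B at (5/3,0); v=(2,3)
2. t=5/3 → R at (5,5); v=(-2,3)
3. t=2 → T at (1,11); v=(-2,-3)
4. t=1/2 → L at (0,19/2); v=(2,-3)
5. t=5/2 → R at (5,2); v=(-2,-3)
6. t=2/3 → B at (11/3,0); v=(-2,3)
7. t=11/6 → L at (0,11/2); v=(2,3)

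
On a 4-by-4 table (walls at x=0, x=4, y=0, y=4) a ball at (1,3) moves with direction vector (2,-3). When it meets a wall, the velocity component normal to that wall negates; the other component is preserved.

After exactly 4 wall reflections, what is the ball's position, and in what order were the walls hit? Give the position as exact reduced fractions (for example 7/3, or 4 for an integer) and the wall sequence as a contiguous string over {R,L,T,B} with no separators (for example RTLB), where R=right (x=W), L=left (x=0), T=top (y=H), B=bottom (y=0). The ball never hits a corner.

1. t=1 → B at (3,0); v=(2,3)
2. t=1/2 → R at (4,3/2); v=(-2,3)
3. t=5/6 → T at (7/3,4); v=(-2,-3)
4. t=7/6 → L at (0,1/2); v=(2,-3)

Final position: (0,1/2)
Wall sequence: BRTL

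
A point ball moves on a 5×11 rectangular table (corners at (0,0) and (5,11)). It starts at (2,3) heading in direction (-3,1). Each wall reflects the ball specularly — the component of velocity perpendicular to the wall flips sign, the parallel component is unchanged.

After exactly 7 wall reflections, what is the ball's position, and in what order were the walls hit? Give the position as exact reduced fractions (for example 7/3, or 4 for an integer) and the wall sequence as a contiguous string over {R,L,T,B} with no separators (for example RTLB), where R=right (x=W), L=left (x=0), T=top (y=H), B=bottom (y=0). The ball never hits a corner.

1. t=2/3 → L at (0,11/3); v=(3,1)
2. t=5/3 → R at (5,16/3); v=(-3,1)
3. t=5/3 → L at (0,7); v=(3,1)
4. t=5/3 → R at (5,26/3); v=(-3,1)
5. t=5/3 → L at (0,31/3); v=(3,1)
6. t=2/3 → T at (2,11); v=(3,-1)
7. t=1 → R at (5,10); v=(-3,-1)

Final position: (5,10)
Wall sequence: LRLRLTR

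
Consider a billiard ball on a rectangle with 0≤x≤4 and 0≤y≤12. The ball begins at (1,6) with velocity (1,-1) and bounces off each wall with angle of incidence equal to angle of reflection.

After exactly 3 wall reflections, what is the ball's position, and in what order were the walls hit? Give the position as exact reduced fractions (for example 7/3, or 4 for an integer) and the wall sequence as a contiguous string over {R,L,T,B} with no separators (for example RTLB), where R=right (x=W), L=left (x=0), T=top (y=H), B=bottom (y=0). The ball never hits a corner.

Final position: (0,1)
Wall sequence: RBL

1. t=3 → R at (4,3); v=(-1,-1)
2. t=3 → B at (1,0); v=(-1,1)
3. t=1 → L at (0,1); v=(1,1)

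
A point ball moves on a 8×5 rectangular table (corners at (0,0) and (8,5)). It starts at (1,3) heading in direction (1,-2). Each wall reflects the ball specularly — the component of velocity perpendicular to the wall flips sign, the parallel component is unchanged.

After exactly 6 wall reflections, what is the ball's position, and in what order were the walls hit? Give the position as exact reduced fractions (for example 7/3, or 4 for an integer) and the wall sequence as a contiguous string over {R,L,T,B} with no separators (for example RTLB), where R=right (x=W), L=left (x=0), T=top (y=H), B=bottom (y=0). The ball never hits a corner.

1. t=3/2 → B at (5/2,0); v=(1,2)
2. t=5/2 → T at (5,5); v=(1,-2)
3. t=5/2 → B at (15/2,0); v=(1,2)
4. t=1/2 → R at (8,1); v=(-1,2)
5. t=2 → T at (6,5); v=(-1,-2)
6. t=5/2 → B at (7/2,0); v=(-1,2)

Final position: (7/2,0)
Wall sequence: BTBRTB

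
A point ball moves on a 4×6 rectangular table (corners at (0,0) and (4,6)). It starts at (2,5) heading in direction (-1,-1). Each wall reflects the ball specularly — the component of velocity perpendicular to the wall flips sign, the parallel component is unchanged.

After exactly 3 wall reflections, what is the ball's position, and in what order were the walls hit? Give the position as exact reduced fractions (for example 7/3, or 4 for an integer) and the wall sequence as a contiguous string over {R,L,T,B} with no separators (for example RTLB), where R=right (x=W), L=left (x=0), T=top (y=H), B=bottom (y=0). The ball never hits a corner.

Final position: (4,1)
Wall sequence: LBR

1. t=2 → L at (0,3); v=(1,-1)
2. t=3 → B at (3,0); v=(1,1)
3. t=1 → R at (4,1); v=(-1,1)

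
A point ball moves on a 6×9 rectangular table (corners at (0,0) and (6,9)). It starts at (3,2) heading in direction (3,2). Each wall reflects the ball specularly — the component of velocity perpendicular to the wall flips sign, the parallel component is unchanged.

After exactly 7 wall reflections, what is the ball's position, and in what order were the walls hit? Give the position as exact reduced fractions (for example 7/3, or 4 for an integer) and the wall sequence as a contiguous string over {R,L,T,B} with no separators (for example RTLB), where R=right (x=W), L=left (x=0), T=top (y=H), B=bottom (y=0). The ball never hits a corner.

Final position: (6,2)
Wall sequence: RLTRLBR

1. t=1 → R at (6,4); v=(-3,2)
2. t=2 → L at (0,8); v=(3,2)
3. t=1/2 → T at (3/2,9); v=(3,-2)
4. t=3/2 → R at (6,6); v=(-3,-2)
5. t=2 → L at (0,2); v=(3,-2)
6. t=1 → B at (3,0); v=(3,2)
7. t=1 → R at (6,2); v=(-3,2)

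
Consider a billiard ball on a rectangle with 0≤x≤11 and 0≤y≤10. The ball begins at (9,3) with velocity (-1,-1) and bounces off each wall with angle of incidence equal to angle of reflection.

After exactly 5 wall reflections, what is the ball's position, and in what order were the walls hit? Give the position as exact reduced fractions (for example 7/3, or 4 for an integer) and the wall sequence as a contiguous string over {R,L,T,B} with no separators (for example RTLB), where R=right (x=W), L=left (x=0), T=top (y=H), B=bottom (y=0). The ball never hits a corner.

Final position: (8,0)
Wall sequence: BLTRB

1. t=3 → B at (6,0); v=(-1,1)
2. t=6 → L at (0,6); v=(1,1)
3. t=4 → T at (4,10); v=(1,-1)
4. t=7 → R at (11,3); v=(-1,-1)
5. t=3 → B at (8,0); v=(-1,1)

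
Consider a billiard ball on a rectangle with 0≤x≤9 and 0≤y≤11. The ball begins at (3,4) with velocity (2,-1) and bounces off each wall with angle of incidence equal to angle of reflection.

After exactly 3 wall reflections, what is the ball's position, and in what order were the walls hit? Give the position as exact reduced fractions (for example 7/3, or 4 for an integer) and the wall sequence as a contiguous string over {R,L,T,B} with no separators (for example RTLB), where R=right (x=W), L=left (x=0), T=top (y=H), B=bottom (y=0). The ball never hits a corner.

Final position: (0,7/2)
Wall sequence: RBL

1. t=3 → R at (9,1); v=(-2,-1)
2. t=1 → B at (7,0); v=(-2,1)
3. t=7/2 → L at (0,7/2); v=(2,1)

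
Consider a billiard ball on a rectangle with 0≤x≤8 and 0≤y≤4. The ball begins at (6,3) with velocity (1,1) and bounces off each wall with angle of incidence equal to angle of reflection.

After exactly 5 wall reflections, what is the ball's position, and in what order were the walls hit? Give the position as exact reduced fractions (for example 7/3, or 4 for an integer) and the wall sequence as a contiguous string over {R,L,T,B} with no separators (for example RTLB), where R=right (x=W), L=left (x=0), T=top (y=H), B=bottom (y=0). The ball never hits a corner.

1. t=1 → T at (7,4); v=(1,-1)
2. t=1 → R at (8,3); v=(-1,-1)
3. t=3 → B at (5,0); v=(-1,1)
4. t=4 → T at (1,4); v=(-1,-1)
5. t=1 → L at (0,3); v=(1,-1)

Final position: (0,3)
Wall sequence: TRBTL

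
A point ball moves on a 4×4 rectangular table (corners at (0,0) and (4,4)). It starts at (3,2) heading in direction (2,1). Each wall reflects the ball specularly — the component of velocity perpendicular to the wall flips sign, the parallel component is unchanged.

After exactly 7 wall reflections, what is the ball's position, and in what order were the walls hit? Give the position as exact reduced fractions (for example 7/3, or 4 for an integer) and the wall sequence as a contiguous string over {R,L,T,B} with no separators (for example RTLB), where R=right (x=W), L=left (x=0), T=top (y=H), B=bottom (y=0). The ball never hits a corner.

Final position: (4,5/2)
Wall sequence: RTLRBLR

1. t=1/2 → R at (4,5/2); v=(-2,1)
2. t=3/2 → T at (1,4); v=(-2,-1)
3. t=1/2 → L at (0,7/2); v=(2,-1)
4. t=2 → R at (4,3/2); v=(-2,-1)
5. t=3/2 → B at (1,0); v=(-2,1)
6. t=1/2 → L at (0,1/2); v=(2,1)
7. t=2 → R at (4,5/2); v=(-2,1)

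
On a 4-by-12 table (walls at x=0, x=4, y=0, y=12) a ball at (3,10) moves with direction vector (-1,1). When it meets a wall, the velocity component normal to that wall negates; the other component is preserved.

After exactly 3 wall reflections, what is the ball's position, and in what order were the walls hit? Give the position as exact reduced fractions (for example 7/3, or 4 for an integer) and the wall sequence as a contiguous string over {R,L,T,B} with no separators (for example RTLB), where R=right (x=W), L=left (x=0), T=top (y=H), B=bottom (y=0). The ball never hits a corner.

Final position: (4,7)
Wall sequence: TLR

1. t=2 → T at (1,12); v=(-1,-1)
2. t=1 → L at (0,11); v=(1,-1)
3. t=4 → R at (4,7); v=(-1,-1)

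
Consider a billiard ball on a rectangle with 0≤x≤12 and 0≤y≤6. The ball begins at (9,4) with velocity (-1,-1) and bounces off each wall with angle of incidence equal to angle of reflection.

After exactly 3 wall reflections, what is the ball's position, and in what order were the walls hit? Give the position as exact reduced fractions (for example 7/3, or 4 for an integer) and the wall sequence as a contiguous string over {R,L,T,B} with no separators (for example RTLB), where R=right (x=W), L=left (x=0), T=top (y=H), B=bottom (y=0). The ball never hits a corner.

Final position: (1,6)
Wall sequence: BLT

1. t=4 → B at (5,0); v=(-1,1)
2. t=5 → L at (0,5); v=(1,1)
3. t=1 → T at (1,6); v=(1,-1)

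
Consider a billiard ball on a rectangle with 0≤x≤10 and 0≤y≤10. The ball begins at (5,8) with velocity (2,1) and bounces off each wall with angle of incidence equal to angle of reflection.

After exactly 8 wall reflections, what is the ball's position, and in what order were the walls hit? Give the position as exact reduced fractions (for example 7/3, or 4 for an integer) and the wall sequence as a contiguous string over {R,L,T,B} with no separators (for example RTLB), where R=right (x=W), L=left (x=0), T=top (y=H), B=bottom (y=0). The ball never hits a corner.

1. t=2 → T at (9,10); v=(2,-1)
2. t=1/2 → R at (10,19/2); v=(-2,-1)
3. t=5 → L at (0,9/2); v=(2,-1)
4. t=9/2 → B at (9,0); v=(2,1)
5. t=1/2 → R at (10,1/2); v=(-2,1)
6. t=5 → L at (0,11/2); v=(2,1)
7. t=9/2 → T at (9,10); v=(2,-1)
8. t=1/2 → R at (10,19/2); v=(-2,-1)

Final position: (10,19/2)
Wall sequence: TRLBRLTR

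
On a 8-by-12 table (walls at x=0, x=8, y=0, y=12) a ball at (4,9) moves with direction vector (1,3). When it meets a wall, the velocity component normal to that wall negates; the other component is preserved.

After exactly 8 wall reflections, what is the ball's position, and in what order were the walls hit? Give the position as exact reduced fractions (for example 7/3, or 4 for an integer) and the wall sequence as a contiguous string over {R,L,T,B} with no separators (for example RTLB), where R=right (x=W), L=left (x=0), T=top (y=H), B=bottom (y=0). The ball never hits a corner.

Final position: (8,3)
Wall sequence: TRBTLBTR

1. t=1 → T at (5,12); v=(1,-3)
2. t=3 → R at (8,3); v=(-1,-3)
3. t=1 → B at (7,0); v=(-1,3)
4. t=4 → T at (3,12); v=(-1,-3)
5. t=3 → L at (0,3); v=(1,-3)
6. t=1 → B at (1,0); v=(1,3)
7. t=4 → T at (5,12); v=(1,-3)
8. t=3 → R at (8,3); v=(-1,-3)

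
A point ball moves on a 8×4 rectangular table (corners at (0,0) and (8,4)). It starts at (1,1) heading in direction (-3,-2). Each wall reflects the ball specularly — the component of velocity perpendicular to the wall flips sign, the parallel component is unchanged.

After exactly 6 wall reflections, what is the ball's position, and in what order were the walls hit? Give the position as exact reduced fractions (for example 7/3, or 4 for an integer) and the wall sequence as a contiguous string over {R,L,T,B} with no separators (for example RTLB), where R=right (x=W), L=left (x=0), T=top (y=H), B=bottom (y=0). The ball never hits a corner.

Final position: (0,7/3)
Wall sequence: LBTRBL

1. t=1/3 → L at (0,1/3); v=(3,-2)
2. t=1/6 → B at (1/2,0); v=(3,2)
3. t=2 → T at (13/2,4); v=(3,-2)
4. t=1/2 → R at (8,3); v=(-3,-2)
5. t=3/2 → B at (7/2,0); v=(-3,2)
6. t=7/6 → L at (0,7/3); v=(3,2)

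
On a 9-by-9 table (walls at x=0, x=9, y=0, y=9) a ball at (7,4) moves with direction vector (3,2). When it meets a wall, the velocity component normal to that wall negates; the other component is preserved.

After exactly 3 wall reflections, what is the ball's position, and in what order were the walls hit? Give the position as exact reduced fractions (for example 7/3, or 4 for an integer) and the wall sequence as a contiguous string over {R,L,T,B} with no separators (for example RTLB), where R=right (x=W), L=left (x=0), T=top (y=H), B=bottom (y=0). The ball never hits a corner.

1. t=2/3 → R at (9,16/3); v=(-3,2)
2. t=11/6 → T at (7/2,9); v=(-3,-2)
3. t=7/6 → L at (0,20/3); v=(3,-2)

Final position: (0,20/3)
Wall sequence: RTL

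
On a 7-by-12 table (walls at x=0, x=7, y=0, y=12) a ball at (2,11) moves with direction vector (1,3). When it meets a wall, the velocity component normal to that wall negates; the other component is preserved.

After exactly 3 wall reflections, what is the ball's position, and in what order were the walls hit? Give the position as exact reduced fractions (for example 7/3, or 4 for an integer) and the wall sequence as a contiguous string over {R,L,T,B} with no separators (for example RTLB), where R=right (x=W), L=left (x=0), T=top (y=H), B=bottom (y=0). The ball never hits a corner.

Final position: (7,2)
Wall sequence: TBR

1. t=1/3 → T at (7/3,12); v=(1,-3)
2. t=4 → B at (19/3,0); v=(1,3)
3. t=2/3 → R at (7,2); v=(-1,3)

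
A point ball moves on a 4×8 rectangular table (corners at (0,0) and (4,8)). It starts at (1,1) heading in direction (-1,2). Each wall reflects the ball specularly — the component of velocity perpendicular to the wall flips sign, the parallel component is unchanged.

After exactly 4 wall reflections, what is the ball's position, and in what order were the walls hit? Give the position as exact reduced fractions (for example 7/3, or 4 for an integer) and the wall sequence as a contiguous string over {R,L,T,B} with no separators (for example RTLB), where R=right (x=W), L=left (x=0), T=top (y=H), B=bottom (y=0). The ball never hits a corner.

Final position: (3/2,0)
Wall sequence: LTRB

1. t=1 → L at (0,3); v=(1,2)
2. t=5/2 → T at (5/2,8); v=(1,-2)
3. t=3/2 → R at (4,5); v=(-1,-2)
4. t=5/2 → B at (3/2,0); v=(-1,2)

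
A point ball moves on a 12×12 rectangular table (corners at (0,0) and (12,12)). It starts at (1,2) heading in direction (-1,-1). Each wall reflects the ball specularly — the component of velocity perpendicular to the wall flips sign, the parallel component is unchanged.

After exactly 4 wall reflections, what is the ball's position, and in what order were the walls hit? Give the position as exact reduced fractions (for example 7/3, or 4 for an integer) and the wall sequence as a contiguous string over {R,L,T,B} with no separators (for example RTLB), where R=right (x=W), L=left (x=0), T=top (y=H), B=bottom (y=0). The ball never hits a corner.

Final position: (11,12)
Wall sequence: LBRT

1. t=1 → L at (0,1); v=(1,-1)
2. t=1 → B at (1,0); v=(1,1)
3. t=11 → R at (12,11); v=(-1,1)
4. t=1 → T at (11,12); v=(-1,-1)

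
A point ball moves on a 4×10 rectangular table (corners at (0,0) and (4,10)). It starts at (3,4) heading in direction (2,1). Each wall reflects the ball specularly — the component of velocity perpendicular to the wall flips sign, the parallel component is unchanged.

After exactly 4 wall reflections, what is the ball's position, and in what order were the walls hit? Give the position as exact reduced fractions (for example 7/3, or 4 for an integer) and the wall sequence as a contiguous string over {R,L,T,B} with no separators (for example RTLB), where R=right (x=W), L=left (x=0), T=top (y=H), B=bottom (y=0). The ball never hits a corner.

1. t=1/2 → R at (4,9/2); v=(-2,1)
2. t=2 → L at (0,13/2); v=(2,1)
3. t=2 → R at (4,17/2); v=(-2,1)
4. t=3/2 → T at (1,10); v=(-2,-1)

Final position: (1,10)
Wall sequence: RLRT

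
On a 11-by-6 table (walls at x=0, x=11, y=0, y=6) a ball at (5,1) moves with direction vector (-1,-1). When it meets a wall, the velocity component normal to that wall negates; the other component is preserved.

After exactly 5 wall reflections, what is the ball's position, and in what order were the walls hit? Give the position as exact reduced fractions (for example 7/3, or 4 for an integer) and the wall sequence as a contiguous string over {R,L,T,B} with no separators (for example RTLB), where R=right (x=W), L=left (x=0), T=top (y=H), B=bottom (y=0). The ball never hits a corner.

1. t=1 → B at (4,0); v=(-1,1)
2. t=4 → L at (0,4); v=(1,1)
3. t=2 → T at (2,6); v=(1,-1)
4. t=6 → B at (8,0); v=(1,1)
5. t=3 → R at (11,3); v=(-1,1)

Final position: (11,3)
Wall sequence: BLTBR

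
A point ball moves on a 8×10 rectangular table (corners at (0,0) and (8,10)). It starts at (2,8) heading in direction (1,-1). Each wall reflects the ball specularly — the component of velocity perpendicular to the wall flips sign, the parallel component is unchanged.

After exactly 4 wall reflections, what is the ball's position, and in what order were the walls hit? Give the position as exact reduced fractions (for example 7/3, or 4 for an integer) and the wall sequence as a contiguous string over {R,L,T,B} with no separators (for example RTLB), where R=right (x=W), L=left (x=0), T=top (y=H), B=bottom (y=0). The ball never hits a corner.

1. t=6 → R at (8,2); v=(-1,-1)
2. t=2 → B at (6,0); v=(-1,1)
3. t=6 → L at (0,6); v=(1,1)
4. t=4 → T at (4,10); v=(1,-1)

Final position: (4,10)
Wall sequence: RBLT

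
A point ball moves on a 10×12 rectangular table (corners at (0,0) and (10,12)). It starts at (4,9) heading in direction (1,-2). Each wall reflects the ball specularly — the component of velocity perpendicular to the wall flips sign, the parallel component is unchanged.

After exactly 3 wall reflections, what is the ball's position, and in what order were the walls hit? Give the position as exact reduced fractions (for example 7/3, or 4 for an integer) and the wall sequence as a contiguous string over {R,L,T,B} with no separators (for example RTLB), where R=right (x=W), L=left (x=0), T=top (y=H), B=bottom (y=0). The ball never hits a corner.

Final position: (11/2,12)
Wall sequence: BRT

1. t=9/2 → B at (17/2,0); v=(1,2)
2. t=3/2 → R at (10,3); v=(-1,2)
3. t=9/2 → T at (11/2,12); v=(-1,-2)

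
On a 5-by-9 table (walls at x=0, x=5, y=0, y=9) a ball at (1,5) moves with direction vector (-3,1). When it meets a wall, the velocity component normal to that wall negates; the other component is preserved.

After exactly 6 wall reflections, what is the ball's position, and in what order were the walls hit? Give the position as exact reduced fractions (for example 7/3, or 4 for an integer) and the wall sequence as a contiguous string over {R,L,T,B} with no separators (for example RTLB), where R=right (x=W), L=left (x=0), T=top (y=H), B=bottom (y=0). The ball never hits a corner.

Final position: (0,6)
Wall sequence: LRLTRL

1. t=1/3 → L at (0,16/3); v=(3,1)
2. t=5/3 → R at (5,7); v=(-3,1)
3. t=5/3 → L at (0,26/3); v=(3,1)
4. t=1/3 → T at (1,9); v=(3,-1)
5. t=4/3 → R at (5,23/3); v=(-3,-1)
6. t=5/3 → L at (0,6); v=(3,-1)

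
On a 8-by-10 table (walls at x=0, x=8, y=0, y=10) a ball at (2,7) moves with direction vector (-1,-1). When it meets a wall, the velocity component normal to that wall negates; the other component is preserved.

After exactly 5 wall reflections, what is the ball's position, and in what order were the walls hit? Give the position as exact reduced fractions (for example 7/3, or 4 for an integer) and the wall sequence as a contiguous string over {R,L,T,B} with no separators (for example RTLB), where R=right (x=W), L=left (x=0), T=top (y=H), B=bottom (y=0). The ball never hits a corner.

Final position: (0,9)
Wall sequence: LBRTL

1. t=2 → L at (0,5); v=(1,-1)
2. t=5 → B at (5,0); v=(1,1)
3. t=3 → R at (8,3); v=(-1,1)
4. t=7 → T at (1,10); v=(-1,-1)
5. t=1 → L at (0,9); v=(1,-1)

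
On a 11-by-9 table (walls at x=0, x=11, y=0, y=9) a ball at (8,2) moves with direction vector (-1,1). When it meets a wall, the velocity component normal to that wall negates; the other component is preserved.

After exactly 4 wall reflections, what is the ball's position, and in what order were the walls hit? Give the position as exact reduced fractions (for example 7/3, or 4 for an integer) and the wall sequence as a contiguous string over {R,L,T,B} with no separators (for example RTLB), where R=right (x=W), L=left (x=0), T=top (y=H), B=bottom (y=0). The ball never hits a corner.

Final position: (11,3)
Wall sequence: TLBR

1. t=7 → T at (1,9); v=(-1,-1)
2. t=1 → L at (0,8); v=(1,-1)
3. t=8 → B at (8,0); v=(1,1)
4. t=3 → R at (11,3); v=(-1,1)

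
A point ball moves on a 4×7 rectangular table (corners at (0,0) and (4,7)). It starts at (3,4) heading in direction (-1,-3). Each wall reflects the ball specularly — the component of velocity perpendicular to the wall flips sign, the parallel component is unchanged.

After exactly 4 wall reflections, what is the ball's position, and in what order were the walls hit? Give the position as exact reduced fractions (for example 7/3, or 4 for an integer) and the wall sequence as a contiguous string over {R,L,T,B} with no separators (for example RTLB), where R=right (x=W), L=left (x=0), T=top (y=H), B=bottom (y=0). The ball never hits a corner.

1. t=4/3 → B at (5/3,0); v=(-1,3)
2. t=5/3 → L at (0,5); v=(1,3)
3. t=2/3 → T at (2/3,7); v=(1,-3)
4. t=7/3 → B at (3,0); v=(1,3)

Final position: (3,0)
Wall sequence: BLTB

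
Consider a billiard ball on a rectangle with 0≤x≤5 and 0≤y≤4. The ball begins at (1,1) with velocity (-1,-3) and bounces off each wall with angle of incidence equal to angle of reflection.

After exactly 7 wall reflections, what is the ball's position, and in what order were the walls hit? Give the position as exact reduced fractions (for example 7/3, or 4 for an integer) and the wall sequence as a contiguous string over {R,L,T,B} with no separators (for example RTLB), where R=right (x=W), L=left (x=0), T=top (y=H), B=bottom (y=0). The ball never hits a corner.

Final position: (5,1)
Wall sequence: BLTBTBR

1. t=1/3 → B at (2/3,0); v=(-1,3)
2. t=2/3 → L at (0,2); v=(1,3)
3. t=2/3 → T at (2/3,4); v=(1,-3)
4. t=4/3 → B at (2,0); v=(1,3)
5. t=4/3 → T at (10/3,4); v=(1,-3)
6. t=4/3 → B at (14/3,0); v=(1,3)
7. t=1/3 → R at (5,1); v=(-1,3)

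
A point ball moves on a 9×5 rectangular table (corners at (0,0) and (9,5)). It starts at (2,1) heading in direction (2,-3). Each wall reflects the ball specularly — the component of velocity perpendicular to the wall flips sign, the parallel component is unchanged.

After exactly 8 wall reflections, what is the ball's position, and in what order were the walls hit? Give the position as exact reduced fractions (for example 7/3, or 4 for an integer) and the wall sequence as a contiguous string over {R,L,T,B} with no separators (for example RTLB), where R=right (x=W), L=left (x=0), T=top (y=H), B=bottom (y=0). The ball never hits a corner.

1. t=1/3 → B at (8/3,0); v=(2,3)
2. t=5/3 → T at (6,5); v=(2,-3)
3. t=3/2 → R at (9,1/2); v=(-2,-3)
4. t=1/6 → B at (26/3,0); v=(-2,3)
5. t=5/3 → T at (16/3,5); v=(-2,-3)
6. t=5/3 → B at (2,0); v=(-2,3)
7. t=1 → L at (0,3); v=(2,3)
8. t=2/3 → T at (4/3,5); v=(2,-3)

Final position: (4/3,5)
Wall sequence: BTRBTBLT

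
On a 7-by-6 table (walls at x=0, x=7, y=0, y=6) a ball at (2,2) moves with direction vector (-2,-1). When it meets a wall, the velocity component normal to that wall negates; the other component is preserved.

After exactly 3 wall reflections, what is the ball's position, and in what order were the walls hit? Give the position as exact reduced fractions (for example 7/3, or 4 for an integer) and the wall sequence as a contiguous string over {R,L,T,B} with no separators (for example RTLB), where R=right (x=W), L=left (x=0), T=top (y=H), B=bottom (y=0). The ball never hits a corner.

1. t=1 → L at (0,1); v=(2,-1)
2. t=1 → B at (2,0); v=(2,1)
3. t=5/2 → R at (7,5/2); v=(-2,1)

Final position: (7,5/2)
Wall sequence: LBR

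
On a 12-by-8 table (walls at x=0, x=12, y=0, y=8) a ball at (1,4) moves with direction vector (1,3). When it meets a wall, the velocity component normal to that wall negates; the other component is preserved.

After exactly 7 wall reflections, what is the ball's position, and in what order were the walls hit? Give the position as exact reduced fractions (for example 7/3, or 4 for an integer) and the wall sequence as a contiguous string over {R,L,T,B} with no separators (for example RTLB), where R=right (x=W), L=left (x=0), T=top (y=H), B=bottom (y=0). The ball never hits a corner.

1. t=4/3 → T at (7/3,8); v=(1,-3)
2. t=8/3 → B at (5,0); v=(1,3)
3. t=8/3 → T at (23/3,8); v=(1,-3)
4. t=8/3 → B at (31/3,0); v=(1,3)
5. t=5/3 → R at (12,5); v=(-1,3)
6. t=1 → T at (11,8); v=(-1,-3)
7. t=8/3 → B at (25/3,0); v=(-1,3)

Final position: (25/3,0)
Wall sequence: TBTBRTB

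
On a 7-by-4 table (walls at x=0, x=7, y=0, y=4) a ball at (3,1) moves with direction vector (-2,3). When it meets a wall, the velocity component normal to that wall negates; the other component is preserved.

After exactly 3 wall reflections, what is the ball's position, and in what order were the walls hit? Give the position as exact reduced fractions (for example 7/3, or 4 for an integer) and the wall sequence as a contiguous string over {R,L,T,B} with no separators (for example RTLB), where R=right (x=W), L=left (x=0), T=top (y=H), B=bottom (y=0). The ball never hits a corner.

Final position: (5/3,0)
Wall sequence: TLB

1. t=1 → T at (1,4); v=(-2,-3)
2. t=1/2 → L at (0,5/2); v=(2,-3)
3. t=5/6 → B at (5/3,0); v=(2,3)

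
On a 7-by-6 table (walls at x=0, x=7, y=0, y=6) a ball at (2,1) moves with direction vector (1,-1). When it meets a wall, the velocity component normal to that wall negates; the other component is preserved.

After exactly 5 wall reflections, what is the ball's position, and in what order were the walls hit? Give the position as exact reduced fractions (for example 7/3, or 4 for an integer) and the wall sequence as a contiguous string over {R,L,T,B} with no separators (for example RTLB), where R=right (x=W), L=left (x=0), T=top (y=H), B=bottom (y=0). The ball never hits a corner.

1. t=1 → B at (3,0); v=(1,1)
2. t=4 → R at (7,4); v=(-1,1)
3. t=2 → T at (5,6); v=(-1,-1)
4. t=5 → L at (0,1); v=(1,-1)
5. t=1 → B at (1,0); v=(1,1)

Final position: (1,0)
Wall sequence: BRTLB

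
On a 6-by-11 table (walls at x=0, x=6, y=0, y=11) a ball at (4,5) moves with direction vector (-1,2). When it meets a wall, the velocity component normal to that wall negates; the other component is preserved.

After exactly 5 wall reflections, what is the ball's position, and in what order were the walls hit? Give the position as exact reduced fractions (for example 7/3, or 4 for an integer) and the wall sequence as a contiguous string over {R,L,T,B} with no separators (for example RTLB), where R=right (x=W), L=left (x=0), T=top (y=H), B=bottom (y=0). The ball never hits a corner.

Final position: (2,11)
Wall sequence: TLBRT

1. t=3 → T at (1,11); v=(-1,-2)
2. t=1 → L at (0,9); v=(1,-2)
3. t=9/2 → B at (9/2,0); v=(1,2)
4. t=3/2 → R at (6,3); v=(-1,2)
5. t=4 → T at (2,11); v=(-1,-2)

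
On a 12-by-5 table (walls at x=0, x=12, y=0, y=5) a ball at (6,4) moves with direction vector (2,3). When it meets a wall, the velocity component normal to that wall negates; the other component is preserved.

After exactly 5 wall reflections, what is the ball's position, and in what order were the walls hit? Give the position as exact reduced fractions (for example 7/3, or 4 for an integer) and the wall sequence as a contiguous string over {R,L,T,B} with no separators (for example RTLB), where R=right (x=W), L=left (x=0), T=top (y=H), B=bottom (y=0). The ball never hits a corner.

1. t=1/3 → T at (20/3,5); v=(2,-3)
2. t=5/3 → B at (10,0); v=(2,3)
3. t=1 → R at (12,3); v=(-2,3)
4. t=2/3 → T at (32/3,5); v=(-2,-3)
5. t=5/3 → B at (22/3,0); v=(-2,3)

Final position: (22/3,0)
Wall sequence: TBRTB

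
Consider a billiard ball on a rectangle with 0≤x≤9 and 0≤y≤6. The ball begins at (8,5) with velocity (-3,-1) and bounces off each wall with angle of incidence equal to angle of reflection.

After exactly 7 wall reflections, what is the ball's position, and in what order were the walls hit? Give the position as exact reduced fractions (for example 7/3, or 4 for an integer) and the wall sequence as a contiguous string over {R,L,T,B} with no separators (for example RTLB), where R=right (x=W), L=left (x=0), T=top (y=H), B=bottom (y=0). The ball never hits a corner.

Final position: (0,7/3)
Wall sequence: LBRLTRL

1. t=8/3 → L at (0,7/3); v=(3,-1)
2. t=7/3 → B at (7,0); v=(3,1)
3. t=2/3 → R at (9,2/3); v=(-3,1)
4. t=3 → L at (0,11/3); v=(3,1)
5. t=7/3 → T at (7,6); v=(3,-1)
6. t=2/3 → R at (9,16/3); v=(-3,-1)
7. t=3 → L at (0,7/3); v=(3,-1)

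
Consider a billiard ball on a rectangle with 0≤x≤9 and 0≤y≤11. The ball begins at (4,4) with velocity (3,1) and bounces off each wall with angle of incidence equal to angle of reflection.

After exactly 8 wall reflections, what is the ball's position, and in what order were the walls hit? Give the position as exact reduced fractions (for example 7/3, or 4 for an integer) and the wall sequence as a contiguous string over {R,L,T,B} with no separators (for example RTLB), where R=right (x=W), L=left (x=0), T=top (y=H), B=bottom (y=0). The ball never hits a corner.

1. t=5/3 → R at (9,17/3); v=(-3,1)
2. t=3 → L at (0,26/3); v=(3,1)
3. t=7/3 → T at (7,11); v=(3,-1)
4. t=2/3 → R at (9,31/3); v=(-3,-1)
5. t=3 → L at (0,22/3); v=(3,-1)
6. t=3 → R at (9,13/3); v=(-3,-1)
7. t=3 → L at (0,4/3); v=(3,-1)
8. t=4/3 → B at (4,0); v=(3,1)

Final position: (4,0)
Wall sequence: RLTRLRLB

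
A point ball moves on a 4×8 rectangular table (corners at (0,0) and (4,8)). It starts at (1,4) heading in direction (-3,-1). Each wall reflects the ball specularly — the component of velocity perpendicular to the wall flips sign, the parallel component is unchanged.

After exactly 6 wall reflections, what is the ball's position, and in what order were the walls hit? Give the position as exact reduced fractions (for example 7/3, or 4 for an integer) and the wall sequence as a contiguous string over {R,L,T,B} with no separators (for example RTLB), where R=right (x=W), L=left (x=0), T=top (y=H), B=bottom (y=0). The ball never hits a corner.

1. t=1/3 → L at (0,11/3); v=(3,-1)
2. t=4/3 → R at (4,7/3); v=(-3,-1)
3. t=4/3 → L at (0,1); v=(3,-1)
4. t=1 → B at (3,0); v=(3,1)
5. t=1/3 → R at (4,1/3); v=(-3,1)
6. t=4/3 → L at (0,5/3); v=(3,1)

Final position: (0,5/3)
Wall sequence: LRLBRL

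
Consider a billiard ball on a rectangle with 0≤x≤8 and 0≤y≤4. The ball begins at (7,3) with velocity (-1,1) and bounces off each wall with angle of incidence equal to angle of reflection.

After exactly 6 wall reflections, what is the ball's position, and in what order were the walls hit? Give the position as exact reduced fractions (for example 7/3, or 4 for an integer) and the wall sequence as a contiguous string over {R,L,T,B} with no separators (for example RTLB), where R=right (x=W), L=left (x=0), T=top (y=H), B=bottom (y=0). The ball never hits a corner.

Final position: (8,2)
Wall sequence: TBLTBR

1. t=1 → T at (6,4); v=(-1,-1)
2. t=4 → B at (2,0); v=(-1,1)
3. t=2 → L at (0,2); v=(1,1)
4. t=2 → T at (2,4); v=(1,-1)
5. t=4 → B at (6,0); v=(1,1)
6. t=2 → R at (8,2); v=(-1,1)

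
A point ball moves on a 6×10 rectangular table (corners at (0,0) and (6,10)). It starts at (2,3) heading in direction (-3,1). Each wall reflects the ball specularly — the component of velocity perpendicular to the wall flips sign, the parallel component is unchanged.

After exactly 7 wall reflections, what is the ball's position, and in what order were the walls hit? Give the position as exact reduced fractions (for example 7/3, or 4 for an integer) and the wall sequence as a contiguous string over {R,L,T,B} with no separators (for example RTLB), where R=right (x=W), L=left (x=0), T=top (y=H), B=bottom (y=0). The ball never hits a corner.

Final position: (6,19/3)
Wall sequence: LRLRTLR

1. t=2/3 → L at (0,11/3); v=(3,1)
2. t=2 → R at (6,17/3); v=(-3,1)
3. t=2 → L at (0,23/3); v=(3,1)
4. t=2 → R at (6,29/3); v=(-3,1)
5. t=1/3 → T at (5,10); v=(-3,-1)
6. t=5/3 → L at (0,25/3); v=(3,-1)
7. t=2 → R at (6,19/3); v=(-3,-1)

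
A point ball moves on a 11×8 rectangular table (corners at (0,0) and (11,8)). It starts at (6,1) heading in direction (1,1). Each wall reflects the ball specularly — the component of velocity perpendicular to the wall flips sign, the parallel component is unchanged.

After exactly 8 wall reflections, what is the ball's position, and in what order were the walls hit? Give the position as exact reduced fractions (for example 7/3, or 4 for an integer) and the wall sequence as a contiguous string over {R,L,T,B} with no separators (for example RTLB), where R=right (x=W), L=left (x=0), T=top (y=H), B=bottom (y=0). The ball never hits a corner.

Final position: (0,7)
Wall sequence: RTBLTRBL

1. t=5 → R at (11,6); v=(-1,1)
2. t=2 → T at (9,8); v=(-1,-1)
3. t=8 → B at (1,0); v=(-1,1)
4. t=1 → L at (0,1); v=(1,1)
5. t=7 → T at (7,8); v=(1,-1)
6. t=4 → R at (11,4); v=(-1,-1)
7. t=4 → B at (7,0); v=(-1,1)
8. t=7 → L at (0,7); v=(1,1)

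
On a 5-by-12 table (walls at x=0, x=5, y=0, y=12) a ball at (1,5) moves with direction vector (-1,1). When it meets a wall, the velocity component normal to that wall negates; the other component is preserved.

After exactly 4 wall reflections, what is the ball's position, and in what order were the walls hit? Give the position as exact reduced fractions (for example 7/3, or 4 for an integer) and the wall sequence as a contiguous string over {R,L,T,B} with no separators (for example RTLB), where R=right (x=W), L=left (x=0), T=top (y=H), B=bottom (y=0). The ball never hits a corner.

1. t=1 → L at (0,6); v=(1,1)
2. t=5 → R at (5,11); v=(-1,1)
3. t=1 → T at (4,12); v=(-1,-1)
4. t=4 → L at (0,8); v=(1,-1)

Final position: (0,8)
Wall sequence: LRTL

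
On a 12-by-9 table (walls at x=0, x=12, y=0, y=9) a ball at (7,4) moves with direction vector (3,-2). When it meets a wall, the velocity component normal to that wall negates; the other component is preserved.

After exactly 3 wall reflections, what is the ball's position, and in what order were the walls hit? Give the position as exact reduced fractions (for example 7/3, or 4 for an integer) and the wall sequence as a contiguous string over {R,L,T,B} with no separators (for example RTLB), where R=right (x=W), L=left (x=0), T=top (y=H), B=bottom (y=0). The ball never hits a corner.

1. t=5/3 → R at (12,2/3); v=(-3,-2)
2. t=1/3 → B at (11,0); v=(-3,2)
3. t=11/3 → L at (0,22/3); v=(3,2)

Final position: (0,22/3)
Wall sequence: RBL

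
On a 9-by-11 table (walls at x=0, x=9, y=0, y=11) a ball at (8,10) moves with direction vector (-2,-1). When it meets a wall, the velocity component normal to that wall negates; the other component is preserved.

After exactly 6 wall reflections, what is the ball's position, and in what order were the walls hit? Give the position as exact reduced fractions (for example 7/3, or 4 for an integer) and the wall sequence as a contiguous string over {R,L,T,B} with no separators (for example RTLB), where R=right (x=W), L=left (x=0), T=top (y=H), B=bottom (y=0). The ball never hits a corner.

Final position: (2,11)
Wall sequence: LRBLRT

1. t=4 → L at (0,6); v=(2,-1)
2. t=9/2 → R at (9,3/2); v=(-2,-1)
3. t=3/2 → B at (6,0); v=(-2,1)
4. t=3 → L at (0,3); v=(2,1)
5. t=9/2 → R at (9,15/2); v=(-2,1)
6. t=7/2 → T at (2,11); v=(-2,-1)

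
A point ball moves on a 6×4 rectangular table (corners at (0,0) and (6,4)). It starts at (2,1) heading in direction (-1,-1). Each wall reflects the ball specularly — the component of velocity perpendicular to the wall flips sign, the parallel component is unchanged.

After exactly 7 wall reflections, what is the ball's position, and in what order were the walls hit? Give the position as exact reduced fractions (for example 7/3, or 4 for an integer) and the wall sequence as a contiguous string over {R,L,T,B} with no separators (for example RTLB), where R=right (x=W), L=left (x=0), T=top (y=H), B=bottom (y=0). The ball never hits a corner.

1. t=1 → B at (1,0); v=(-1,1)
2. t=1 → L at (0,1); v=(1,1)
3. t=3 → T at (3,4); v=(1,-1)
4. t=3 → R at (6,1); v=(-1,-1)
5. t=1 → B at (5,0); v=(-1,1)
6. t=4 → T at (1,4); v=(-1,-1)
7. t=1 → L at (0,3); v=(1,-1)

Final position: (0,3)
Wall sequence: BLTRBTL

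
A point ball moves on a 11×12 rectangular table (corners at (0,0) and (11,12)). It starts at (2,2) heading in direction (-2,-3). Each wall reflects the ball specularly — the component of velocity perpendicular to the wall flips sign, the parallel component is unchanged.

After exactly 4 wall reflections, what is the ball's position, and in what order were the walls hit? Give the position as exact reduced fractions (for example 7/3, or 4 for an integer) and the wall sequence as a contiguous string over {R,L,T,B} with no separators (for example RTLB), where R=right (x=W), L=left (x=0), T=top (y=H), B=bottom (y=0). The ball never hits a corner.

1. t=2/3 → B at (2/3,0); v=(-2,3)
2. t=1/3 → L at (0,1); v=(2,3)
3. t=11/3 → T at (22/3,12); v=(2,-3)
4. t=11/6 → R at (11,13/2); v=(-2,-3)

Final position: (11,13/2)
Wall sequence: BLTR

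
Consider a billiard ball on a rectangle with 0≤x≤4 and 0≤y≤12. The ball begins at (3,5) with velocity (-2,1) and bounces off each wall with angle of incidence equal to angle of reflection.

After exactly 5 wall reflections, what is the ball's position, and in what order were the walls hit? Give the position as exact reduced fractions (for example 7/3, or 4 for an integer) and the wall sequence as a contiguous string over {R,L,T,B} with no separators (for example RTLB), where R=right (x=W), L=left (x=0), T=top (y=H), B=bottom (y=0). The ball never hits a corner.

1. t=3/2 → L at (0,13/2); v=(2,1)
2. t=2 → R at (4,17/2); v=(-2,1)
3. t=2 → L at (0,21/2); v=(2,1)
4. t=3/2 → T at (3,12); v=(2,-1)
5. t=1/2 → R at (4,23/2); v=(-2,-1)

Final position: (4,23/2)
Wall sequence: LRLTR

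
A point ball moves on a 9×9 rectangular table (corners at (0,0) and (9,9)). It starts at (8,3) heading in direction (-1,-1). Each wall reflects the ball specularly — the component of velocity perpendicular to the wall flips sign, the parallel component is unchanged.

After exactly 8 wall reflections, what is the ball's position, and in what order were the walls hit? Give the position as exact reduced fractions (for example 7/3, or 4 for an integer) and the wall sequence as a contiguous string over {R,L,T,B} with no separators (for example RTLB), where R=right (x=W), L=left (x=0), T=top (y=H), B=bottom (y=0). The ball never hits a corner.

1. t=3 → B at (5,0); v=(-1,1)
2. t=5 → L at (0,5); v=(1,1)
3. t=4 → T at (4,9); v=(1,-1)
4. t=5 → R at (9,4); v=(-1,-1)
5. t=4 → B at (5,0); v=(-1,1)
6. t=5 → L at (0,5); v=(1,1)
7. t=4 → T at (4,9); v=(1,-1)
8. t=5 → R at (9,4); v=(-1,-1)

Final position: (9,4)
Wall sequence: BLTRBLTR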